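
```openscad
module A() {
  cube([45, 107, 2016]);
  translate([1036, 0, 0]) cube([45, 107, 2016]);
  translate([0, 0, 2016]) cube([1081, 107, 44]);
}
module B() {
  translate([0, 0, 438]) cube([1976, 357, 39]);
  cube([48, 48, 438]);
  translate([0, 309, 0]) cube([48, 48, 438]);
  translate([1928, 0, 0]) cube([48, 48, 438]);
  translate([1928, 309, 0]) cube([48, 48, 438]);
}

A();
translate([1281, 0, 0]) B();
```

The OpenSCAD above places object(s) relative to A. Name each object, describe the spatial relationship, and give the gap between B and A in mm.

The bench's nearest face is 200 mm from the door frame's +x face.

A is a door frame. B is a bench. The bench is on the floor beside the door frame on its +x side. The gap between the bench and the door frame is 200 mm.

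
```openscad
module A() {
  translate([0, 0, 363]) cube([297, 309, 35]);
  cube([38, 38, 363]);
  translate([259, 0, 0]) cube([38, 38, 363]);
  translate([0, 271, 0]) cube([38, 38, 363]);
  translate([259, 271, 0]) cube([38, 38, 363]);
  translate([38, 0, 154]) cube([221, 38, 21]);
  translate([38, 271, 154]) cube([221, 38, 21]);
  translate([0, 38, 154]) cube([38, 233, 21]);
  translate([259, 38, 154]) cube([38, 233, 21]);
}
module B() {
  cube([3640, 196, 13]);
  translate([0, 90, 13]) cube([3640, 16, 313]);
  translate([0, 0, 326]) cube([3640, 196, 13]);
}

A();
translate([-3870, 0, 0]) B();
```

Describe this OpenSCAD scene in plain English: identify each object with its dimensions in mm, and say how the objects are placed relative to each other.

A is a four-legged stool. The seat is a 297×309×35 mm slab whose top surface is at z = 398 mm; four square legs, each 38×38 mm in cross-section, run from the floor (z = 0) to the underside of the seat, each flush with a corner of the seat. Four stretchers, 38 mm wide and 21 mm tall, connect adjacent legs with their undersides at z = 154 mm, each running between the inner faces of the legs it joins and aligned with the legs' outer faces on the other axis.

B is an I-beam lying along x, 3640 mm long. Overall section height 339 mm. Two flanges 196 mm wide (y) and 13 mm thick, one on the floor and one at the top; a web 16 mm thick runs between them, centred on the flange width.

The I-beam is on the floor beside the stool on its −x side.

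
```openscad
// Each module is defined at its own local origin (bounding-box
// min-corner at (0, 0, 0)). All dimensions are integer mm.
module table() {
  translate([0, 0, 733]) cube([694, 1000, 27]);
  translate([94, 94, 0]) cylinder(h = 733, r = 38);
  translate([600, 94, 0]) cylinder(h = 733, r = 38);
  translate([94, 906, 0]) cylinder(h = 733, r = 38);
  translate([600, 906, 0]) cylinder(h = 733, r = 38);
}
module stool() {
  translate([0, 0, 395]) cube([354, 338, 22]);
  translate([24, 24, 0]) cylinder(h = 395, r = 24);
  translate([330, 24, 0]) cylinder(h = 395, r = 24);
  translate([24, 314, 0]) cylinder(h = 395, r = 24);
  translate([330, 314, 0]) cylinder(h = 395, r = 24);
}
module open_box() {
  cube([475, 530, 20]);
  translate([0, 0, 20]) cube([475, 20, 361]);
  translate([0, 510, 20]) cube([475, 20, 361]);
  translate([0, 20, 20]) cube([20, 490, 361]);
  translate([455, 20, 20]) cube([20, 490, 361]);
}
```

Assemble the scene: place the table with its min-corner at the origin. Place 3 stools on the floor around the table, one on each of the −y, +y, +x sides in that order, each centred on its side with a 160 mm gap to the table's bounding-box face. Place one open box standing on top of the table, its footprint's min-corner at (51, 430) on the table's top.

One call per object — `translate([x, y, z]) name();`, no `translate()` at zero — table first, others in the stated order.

table();
translate([170, -498, 0]) stool();
translate([170, 1160, 0]) stool();
translate([854, 331, 0]) stool();
translate([51, 430, 760]) open_box();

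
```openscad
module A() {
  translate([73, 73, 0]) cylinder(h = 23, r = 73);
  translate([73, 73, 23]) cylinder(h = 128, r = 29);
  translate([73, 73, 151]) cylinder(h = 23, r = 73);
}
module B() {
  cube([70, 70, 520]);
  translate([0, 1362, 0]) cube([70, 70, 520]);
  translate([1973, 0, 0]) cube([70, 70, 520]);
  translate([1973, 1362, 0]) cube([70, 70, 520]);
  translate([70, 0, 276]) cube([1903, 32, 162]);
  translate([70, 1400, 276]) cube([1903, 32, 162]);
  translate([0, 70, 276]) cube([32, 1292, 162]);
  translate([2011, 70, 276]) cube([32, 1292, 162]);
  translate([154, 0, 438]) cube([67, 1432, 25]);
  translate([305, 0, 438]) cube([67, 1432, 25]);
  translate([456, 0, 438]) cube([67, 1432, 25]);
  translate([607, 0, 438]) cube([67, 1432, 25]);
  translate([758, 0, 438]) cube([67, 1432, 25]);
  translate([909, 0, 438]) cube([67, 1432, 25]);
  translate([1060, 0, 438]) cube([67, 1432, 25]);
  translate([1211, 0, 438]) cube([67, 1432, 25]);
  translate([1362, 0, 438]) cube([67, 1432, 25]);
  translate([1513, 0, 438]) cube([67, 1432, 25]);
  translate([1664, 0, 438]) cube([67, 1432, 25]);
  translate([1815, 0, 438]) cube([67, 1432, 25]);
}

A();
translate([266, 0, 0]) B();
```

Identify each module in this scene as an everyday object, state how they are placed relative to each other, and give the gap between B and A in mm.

The bed frame's nearest face is 120 mm from the spool's +x face.

A is a spool. B is a bed frame. The bed frame is on the floor beside the spool on its +x side. The gap between the bed frame and the spool is 120 mm.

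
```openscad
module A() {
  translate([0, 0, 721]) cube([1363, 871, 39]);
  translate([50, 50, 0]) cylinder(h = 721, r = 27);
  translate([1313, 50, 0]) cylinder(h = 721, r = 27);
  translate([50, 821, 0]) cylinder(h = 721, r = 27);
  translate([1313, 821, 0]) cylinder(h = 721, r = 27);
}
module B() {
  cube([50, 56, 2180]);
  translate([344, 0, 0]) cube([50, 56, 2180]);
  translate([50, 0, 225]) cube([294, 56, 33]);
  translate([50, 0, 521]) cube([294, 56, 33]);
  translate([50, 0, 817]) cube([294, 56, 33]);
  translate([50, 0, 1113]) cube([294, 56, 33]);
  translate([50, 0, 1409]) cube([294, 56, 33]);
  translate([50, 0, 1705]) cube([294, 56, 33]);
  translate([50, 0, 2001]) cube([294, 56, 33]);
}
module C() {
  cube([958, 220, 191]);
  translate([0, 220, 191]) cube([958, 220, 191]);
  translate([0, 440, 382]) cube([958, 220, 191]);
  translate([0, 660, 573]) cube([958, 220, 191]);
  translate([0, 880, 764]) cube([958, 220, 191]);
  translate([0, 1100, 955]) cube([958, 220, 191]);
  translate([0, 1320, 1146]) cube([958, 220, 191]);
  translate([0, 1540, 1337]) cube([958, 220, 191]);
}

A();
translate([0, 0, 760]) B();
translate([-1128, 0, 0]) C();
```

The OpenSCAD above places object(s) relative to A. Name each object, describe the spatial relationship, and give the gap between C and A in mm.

The staircase's nearest face is 170 mm from the table's −x face.

A is a table. B is a ladder. C is a staircase. The ladder is on top of the table. The staircase is on the floor beside the table on its −x side. The gap between the staircase and the table is 170 mm.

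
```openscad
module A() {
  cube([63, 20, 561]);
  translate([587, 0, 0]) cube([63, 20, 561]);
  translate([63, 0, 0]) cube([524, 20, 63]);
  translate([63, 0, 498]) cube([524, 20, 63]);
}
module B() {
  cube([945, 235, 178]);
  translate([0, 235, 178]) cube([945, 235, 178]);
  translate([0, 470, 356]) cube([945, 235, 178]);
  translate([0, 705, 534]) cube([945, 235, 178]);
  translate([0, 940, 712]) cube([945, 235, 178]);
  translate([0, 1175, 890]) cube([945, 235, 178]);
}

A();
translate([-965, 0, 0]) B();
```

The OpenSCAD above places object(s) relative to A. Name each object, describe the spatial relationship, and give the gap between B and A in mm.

A is a picture frame. B is a staircase. The staircase is on the floor beside the picture frame on its −x side. The gap between the staircase and the picture frame is 20 mm.

The staircase's nearest face is 20 mm from the picture frame's −x face.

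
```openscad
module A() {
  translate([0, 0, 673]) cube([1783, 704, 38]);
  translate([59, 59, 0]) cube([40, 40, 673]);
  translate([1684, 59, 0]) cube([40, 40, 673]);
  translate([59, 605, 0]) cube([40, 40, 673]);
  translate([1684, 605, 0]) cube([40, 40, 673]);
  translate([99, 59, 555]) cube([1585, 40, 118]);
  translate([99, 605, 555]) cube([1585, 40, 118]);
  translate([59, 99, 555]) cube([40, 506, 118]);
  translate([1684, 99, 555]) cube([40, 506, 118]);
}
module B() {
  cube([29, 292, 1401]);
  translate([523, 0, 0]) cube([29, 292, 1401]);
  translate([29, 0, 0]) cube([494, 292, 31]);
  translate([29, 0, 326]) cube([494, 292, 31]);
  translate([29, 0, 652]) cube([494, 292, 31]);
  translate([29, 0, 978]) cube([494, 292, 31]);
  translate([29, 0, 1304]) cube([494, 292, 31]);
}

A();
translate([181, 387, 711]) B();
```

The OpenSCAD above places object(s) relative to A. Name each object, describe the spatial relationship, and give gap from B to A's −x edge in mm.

The bookshelf's min-x is at 181; the table's min-x is 0; gap = 181 mm.

A is a table. B is a bookshelf. The bookshelf is on top of the table. The gap from the bookshelf to the table's −x edge is 181 mm.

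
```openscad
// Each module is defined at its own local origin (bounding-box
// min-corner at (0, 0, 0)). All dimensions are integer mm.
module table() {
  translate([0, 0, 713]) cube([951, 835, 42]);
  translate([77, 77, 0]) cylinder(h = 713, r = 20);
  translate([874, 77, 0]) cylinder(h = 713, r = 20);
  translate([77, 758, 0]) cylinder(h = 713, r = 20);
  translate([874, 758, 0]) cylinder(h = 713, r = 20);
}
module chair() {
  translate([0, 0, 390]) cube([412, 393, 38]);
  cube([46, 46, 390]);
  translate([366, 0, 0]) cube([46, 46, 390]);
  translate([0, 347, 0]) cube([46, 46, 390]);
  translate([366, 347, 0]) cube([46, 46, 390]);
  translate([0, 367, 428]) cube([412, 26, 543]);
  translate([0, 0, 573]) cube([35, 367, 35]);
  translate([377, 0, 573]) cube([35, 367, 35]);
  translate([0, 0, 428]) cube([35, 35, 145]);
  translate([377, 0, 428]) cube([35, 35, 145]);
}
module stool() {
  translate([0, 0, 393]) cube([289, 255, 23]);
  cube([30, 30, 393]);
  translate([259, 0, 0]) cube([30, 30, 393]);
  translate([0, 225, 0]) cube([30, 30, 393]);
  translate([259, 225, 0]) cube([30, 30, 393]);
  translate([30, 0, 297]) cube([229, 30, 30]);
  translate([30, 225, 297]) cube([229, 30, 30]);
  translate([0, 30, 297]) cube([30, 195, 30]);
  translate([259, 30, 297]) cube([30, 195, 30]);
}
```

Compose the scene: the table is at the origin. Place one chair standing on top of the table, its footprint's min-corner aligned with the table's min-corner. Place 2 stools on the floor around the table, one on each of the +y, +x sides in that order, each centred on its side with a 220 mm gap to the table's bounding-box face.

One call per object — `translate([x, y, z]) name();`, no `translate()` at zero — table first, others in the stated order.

table();
translate([0, 0, 755]) chair();
translate([331, 1055, 0]) stool();
translate([1171, 290, 0]) stool();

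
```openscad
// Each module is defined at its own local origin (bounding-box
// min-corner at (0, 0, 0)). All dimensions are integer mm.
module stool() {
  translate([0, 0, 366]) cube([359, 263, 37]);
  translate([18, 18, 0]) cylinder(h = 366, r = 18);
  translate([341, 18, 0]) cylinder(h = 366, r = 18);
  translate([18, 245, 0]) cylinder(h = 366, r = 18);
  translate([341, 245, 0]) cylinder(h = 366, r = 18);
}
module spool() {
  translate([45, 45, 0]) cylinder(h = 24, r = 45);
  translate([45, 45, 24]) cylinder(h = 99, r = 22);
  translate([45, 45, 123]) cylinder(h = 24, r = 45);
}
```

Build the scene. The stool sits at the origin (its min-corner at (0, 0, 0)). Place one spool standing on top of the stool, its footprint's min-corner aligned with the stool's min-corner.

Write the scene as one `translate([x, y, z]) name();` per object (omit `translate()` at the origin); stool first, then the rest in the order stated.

stool();
translate([0, 0, 403]) spool();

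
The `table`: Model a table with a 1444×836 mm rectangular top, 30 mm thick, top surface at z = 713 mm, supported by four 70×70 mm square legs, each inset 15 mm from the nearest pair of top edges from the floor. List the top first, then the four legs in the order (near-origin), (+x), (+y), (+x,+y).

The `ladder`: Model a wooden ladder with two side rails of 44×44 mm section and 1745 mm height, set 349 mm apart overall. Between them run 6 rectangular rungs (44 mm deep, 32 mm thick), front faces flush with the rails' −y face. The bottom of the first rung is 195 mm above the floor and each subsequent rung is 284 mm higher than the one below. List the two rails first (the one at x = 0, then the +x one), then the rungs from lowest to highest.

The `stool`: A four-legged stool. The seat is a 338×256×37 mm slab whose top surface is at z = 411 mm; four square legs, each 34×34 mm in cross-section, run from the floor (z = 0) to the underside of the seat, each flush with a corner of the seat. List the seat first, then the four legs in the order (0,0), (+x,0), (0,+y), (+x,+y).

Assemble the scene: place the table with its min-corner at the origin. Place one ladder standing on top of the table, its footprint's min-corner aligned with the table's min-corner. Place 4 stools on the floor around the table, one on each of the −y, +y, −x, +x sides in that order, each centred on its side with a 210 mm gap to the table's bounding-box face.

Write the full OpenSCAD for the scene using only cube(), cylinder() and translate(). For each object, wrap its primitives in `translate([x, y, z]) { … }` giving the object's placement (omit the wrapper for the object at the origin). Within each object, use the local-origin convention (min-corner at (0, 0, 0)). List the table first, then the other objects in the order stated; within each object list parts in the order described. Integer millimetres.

translate([0, 0, 683]) cube([1444, 836, 30]);
translate([15, 15, 0]) cube([70, 70, 683]);
translate([1359, 15, 0]) cube([70, 70, 683]);
translate([15, 751, 0]) cube([70, 70, 683]);
translate([1359, 751, 0]) cube([70, 70, 683]);
translate([0, 0, 713]) {
  cube([44, 44, 1745]);
  translate([305, 0, 0]) cube([44, 44, 1745]);
  translate([44, 0, 195]) cube([261, 44, 32]);
  translate([44, 0, 479]) cube([261, 44, 32]);
  translate([44, 0, 763]) cube([261, 44, 32]);
  translate([44, 0, 1047]) cube([261, 44, 32]);
  translate([44, 0, 1331]) cube([261, 44, 32]);
  translate([44, 0, 1615]) cube([261, 44, 32]);
}
translate([553, -466, 0]) {
  translate([0, 0, 374]) cube([338, 256, 37]);
  cube([34, 34, 374]);
  translate([304, 0, 0]) cube([34, 34, 374]);
  translate([0, 222, 0]) cube([34, 34, 374]);
  translate([304, 222, 0]) cube([34, 34, 374]);
}
translate([553, 1046, 0]) {
  translate([0, 0, 374]) cube([338, 256, 37]);
  cube([34, 34, 374]);
  translate([304, 0, 0]) cube([34, 34, 374]);
  translate([0, 222, 0]) cube([34, 34, 374]);
  translate([304, 222, 0]) cube([34, 34, 374]);
}
translate([-548, 290, 0]) {
  translate([0, 0, 374]) cube([338, 256, 37]);
  cube([34, 34, 374]);
  translate([304, 0, 0]) cube([34, 34, 374]);
  translate([0, 222, 0]) cube([34, 34, 374]);
  translate([304, 222, 0]) cube([34, 34, 374]);
}
translate([1654, 290, 0]) {
  translate([0, 0, 374]) cube([338, 256, 37]);
  cube([34, 34, 374]);
  translate([304, 0, 0]) cube([34, 34, 374]);
  translate([0, 222, 0]) cube([34, 34, 374]);
  translate([304, 222, 0]) cube([34, 34, 374]);
}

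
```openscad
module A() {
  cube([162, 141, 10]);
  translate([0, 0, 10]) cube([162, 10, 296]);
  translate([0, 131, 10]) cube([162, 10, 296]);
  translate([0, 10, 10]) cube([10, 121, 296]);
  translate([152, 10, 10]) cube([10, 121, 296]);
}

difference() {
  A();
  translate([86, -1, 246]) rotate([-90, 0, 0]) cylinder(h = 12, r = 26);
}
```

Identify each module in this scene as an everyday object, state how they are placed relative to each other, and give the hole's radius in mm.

The subtracted cylinder has r = 26 mm.

A is an open box. The open box has a circular hole through its front wall. The hole's radius is 26 mm.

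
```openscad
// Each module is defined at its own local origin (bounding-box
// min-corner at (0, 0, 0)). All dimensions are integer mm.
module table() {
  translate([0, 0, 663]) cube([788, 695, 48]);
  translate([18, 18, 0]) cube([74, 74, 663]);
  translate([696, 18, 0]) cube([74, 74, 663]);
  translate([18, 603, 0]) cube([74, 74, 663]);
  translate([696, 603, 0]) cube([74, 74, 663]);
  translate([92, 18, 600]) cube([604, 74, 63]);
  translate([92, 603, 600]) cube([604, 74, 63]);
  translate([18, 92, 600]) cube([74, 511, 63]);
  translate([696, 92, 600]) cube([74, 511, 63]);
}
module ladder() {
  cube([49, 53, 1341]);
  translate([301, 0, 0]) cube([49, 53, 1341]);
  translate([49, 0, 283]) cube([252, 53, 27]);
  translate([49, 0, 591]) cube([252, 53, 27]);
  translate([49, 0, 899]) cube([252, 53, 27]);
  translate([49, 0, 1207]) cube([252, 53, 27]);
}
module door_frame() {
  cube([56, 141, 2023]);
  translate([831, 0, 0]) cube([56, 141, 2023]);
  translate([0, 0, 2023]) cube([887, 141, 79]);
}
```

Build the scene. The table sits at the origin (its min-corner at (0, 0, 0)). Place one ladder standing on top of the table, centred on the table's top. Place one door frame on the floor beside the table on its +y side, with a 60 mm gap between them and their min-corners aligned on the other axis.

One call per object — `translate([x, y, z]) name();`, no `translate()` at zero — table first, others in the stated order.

table();
translate([219, 321, 711]) ladder();
translate([0, 755, 0]) door_frame();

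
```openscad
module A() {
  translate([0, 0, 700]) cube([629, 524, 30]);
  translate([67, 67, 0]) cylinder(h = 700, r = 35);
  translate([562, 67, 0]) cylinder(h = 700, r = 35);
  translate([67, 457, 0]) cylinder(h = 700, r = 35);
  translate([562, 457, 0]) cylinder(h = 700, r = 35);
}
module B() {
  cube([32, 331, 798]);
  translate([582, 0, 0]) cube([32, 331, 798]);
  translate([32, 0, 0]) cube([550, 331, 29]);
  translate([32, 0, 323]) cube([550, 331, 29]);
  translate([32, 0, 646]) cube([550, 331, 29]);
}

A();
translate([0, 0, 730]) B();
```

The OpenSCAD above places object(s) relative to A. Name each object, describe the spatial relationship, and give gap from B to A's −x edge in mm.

The bookshelf's min-x is at 0; the table's min-x is 0; gap = 0 mm.

A is a table. B is a bookshelf. The bookshelf is on top of the table. The gap from the bookshelf to the table's −x edge is 0 mm.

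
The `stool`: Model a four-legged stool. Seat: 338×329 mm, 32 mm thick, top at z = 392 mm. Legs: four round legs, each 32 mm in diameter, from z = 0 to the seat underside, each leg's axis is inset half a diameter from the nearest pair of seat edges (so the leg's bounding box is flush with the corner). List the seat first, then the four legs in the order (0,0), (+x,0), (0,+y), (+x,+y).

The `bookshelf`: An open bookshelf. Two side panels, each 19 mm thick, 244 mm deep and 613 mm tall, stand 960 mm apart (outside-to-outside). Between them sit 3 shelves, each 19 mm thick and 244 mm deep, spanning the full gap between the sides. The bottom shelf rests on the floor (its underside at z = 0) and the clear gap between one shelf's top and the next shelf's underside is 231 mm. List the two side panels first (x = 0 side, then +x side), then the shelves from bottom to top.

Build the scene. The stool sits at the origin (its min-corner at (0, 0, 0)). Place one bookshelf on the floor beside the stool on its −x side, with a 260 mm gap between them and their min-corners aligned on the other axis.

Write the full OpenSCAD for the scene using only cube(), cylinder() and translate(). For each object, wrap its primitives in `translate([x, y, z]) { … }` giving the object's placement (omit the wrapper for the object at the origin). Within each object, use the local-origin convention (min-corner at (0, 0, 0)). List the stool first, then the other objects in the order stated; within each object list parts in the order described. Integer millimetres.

translate([0, 0, 360]) cube([338, 329, 32]);
translate([16, 16, 0]) cylinder(h = 360, r = 16);
translate([322, 16, 0]) cylinder(h = 360, r = 16);
translate([16, 313, 0]) cylinder(h = 360, r = 16);
translate([322, 313, 0]) cylinder(h = 360, r = 16);
translate([-1220, 0, 0]) {
  cube([19, 244, 613]);
  translate([941, 0, 0]) cube([19, 244, 613]);
  translate([19, 0, 0]) cube([922, 244, 19]);
  translate([19, 0, 250]) cube([922, 244, 19]);
  translate([19, 0, 500]) cube([922, 244, 19]);
}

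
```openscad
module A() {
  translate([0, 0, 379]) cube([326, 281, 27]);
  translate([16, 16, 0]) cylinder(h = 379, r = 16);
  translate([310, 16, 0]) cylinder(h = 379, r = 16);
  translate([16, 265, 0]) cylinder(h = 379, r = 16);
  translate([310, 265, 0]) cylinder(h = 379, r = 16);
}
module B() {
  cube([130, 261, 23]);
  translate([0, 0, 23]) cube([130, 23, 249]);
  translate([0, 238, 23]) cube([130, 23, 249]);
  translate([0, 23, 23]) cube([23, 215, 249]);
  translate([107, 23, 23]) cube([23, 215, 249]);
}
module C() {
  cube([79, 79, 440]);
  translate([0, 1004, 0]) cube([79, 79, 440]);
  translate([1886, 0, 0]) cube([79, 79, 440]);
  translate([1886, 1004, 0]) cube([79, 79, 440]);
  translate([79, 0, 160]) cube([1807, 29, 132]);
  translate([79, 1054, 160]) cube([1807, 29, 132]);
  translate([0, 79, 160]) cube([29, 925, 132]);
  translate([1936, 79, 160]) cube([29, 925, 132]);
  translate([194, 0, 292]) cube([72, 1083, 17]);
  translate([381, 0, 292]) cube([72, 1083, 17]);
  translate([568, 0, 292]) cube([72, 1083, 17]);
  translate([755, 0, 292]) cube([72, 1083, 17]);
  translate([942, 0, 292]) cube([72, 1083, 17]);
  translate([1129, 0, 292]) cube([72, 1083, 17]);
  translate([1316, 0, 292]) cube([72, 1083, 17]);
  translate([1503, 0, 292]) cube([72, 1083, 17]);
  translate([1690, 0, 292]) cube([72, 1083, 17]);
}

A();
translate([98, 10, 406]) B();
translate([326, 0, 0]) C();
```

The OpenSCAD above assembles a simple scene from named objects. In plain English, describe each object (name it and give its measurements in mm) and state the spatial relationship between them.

A is a four-legged stool. The seat is 326×281 mm, 27 mm thick, top at z = 406 mm. It stands on four round legs, each 32 mm in diameter, from z = 0 to the seat underside, each leg's axis is inset half a diameter from the nearest pair of seat edges (so the leg's bounding box is flush with the corner).

B is an open storage box with external size 130×261×272 mm and wall thickness 23 mm (the base is also 23 mm thick). The base covers the whole footprint; the four walls stand on the base, with the y-facing walls full-width and the x-facing walls fitting between their inner faces.

C is a bed frame 1965 mm long (x) by 1083 mm wide (y). Four 79×79 mm corner posts, 440 mm tall, at the corners of the footprint. Four rails of 29 mm thickness and 132 mm height run between adjacent posts with their undersides at z = 160 mm, their outer faces flush with the outside of the frame (the two x-running rails run between the posts' inner faces; the two y-running rails run between the posts' inner faces). 9 slats, each 72 mm wide (x) and 17 mm thick, lie across the top of the two x-running rails, running the full 1083 mm width of the frame in y; the slats are evenly spaced along x between the inner faces of the end posts with equal gaps (rounded down to the nearest mm) at the −x end and between each pair — any rounding remainder accumulates at the +x end.

The open box is on top of the stool, centred. The bed frame is against the stool's +x side, with their −y faces flush.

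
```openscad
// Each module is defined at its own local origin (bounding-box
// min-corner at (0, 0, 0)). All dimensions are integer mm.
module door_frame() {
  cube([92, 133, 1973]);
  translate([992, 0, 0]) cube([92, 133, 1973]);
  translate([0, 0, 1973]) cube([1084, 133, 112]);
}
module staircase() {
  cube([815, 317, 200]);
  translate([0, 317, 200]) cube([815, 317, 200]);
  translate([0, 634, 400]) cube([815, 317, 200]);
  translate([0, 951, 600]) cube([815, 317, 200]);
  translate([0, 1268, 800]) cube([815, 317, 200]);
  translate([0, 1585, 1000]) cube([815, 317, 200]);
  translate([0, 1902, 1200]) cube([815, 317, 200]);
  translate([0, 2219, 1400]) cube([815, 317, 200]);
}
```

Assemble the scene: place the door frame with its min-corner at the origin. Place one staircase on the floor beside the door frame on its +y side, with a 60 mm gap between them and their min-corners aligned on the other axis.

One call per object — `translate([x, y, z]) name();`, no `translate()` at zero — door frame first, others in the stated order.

door_frame();
translate([0, 193, 0]) staircase();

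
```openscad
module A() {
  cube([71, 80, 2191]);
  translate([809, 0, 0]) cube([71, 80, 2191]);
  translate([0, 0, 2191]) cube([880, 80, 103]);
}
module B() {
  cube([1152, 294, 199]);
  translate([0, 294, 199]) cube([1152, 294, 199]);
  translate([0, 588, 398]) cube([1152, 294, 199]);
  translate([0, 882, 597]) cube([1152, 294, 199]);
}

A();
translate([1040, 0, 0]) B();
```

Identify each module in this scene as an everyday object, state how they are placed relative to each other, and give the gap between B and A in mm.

A is a door frame. B is a staircase. The staircase is on the floor beside the door frame on its +x side. The gap between the staircase and the door frame is 160 mm.

The staircase's nearest face is 160 mm from the door frame's +x face.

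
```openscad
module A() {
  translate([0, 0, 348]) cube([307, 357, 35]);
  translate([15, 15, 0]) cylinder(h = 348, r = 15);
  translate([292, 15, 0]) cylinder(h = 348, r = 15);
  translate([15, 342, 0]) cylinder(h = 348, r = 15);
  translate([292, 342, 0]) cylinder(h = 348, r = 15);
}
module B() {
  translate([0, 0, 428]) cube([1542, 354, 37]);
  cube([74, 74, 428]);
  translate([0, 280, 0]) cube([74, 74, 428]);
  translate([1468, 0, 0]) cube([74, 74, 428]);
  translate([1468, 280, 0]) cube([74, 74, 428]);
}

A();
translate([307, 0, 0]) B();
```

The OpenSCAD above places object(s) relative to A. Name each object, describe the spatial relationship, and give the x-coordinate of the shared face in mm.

A is a stool. B is a bench. The bench is against the stool's +x side, with their −y faces flush. The x-coordinate of the shared face is 307 mm.

The stool's +x face and the bench's −x face are both at x = 307 mm.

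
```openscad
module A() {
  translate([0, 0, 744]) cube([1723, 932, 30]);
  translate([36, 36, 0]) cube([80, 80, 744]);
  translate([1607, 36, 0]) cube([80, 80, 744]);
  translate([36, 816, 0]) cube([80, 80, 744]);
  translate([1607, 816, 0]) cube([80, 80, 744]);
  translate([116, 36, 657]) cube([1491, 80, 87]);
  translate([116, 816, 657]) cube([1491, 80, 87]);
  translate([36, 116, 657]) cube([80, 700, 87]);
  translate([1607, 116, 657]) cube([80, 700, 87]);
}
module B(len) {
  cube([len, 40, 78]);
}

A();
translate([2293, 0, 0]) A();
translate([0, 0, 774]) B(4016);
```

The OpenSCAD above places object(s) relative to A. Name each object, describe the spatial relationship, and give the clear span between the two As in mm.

Second table starts at x = 2293; first ends at x = 1723; clear span = 2293 − 1723 = 570 mm.

A is a table. B is a beam. A beam spans the tops of two tables. The clear span between the two tables is 570 mm.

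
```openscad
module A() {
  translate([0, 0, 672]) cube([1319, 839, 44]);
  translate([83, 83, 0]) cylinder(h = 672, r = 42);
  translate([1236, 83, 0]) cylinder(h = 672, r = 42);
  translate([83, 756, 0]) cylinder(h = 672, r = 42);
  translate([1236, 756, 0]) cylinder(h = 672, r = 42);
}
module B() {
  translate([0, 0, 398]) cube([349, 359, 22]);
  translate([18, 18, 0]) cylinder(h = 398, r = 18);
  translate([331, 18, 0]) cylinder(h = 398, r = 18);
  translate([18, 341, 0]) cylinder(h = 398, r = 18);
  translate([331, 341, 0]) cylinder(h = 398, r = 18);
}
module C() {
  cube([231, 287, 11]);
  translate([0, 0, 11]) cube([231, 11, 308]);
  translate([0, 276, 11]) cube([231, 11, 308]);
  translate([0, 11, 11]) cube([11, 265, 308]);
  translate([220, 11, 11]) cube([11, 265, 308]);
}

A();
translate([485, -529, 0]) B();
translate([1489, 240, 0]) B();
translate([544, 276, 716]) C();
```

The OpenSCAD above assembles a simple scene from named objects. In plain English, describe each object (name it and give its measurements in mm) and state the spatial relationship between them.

A is a table with a 1319×839 mm rectangular top, 44 mm thick, top surface at z = 716 mm, supported by four round legs of 84 mm diameter, each leg's bounding box inset 41 mm from the nearest pair of top edges, running from the floor.

B is a four-legged stool. The seat is a 349×359×22 mm slab whose top surface is at z = 420 mm; four round legs, each 36 mm in diameter, run from the floor (z = 0) to the underside of the seat, each leg's axis is inset half a diameter from the nearest pair of seat edges (so the leg's bounding box is flush with the corner).

C is an open-topped rectangular box: outside dimensions 231×287×319 mm, with a uniform wall and base thickness of 11 mm. The base is a full 231×287 slab on the floor; four walls sit on top of the base. The front and back walls (the −y and +y sides) span the full width; the two side walls fit between them.

Two stools sit around the table at the −y, +x sides. The open box is on top of the table, centred.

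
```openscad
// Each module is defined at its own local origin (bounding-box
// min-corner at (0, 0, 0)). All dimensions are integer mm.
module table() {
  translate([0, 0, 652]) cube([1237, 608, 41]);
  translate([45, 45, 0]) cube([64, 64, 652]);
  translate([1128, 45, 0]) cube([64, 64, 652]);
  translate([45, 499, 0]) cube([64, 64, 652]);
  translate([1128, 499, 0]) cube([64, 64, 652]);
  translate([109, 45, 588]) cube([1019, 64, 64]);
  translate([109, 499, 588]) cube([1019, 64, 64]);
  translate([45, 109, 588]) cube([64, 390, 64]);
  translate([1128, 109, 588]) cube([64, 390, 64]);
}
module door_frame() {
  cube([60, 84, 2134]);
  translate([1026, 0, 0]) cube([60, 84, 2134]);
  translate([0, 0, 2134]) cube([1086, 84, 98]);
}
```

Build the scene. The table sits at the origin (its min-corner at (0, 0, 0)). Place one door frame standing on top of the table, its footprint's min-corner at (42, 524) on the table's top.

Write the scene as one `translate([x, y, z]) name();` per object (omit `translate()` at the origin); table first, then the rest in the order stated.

table();
translate([42, 524, 693]) door_frame();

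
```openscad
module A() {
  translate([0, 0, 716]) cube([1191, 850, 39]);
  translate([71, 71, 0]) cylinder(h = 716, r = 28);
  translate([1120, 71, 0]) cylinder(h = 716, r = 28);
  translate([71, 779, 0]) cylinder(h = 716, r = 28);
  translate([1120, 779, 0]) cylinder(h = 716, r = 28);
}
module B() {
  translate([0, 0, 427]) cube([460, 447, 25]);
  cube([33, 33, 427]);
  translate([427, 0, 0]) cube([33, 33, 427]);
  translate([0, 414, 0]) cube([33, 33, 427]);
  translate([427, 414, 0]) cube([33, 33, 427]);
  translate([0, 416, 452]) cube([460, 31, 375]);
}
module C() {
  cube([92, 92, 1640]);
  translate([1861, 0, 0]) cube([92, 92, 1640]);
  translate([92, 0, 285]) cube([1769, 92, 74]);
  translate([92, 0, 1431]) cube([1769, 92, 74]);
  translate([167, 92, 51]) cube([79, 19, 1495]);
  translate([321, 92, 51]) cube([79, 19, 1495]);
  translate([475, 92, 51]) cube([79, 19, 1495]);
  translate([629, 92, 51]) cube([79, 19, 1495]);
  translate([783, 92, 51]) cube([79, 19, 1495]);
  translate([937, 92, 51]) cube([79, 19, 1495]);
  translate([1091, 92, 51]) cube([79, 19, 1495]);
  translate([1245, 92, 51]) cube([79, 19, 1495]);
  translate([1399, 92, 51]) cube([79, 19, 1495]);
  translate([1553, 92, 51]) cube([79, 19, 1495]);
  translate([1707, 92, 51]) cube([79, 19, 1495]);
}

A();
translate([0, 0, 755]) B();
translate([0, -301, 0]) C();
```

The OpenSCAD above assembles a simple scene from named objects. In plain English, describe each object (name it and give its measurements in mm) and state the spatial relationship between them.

A is a rectangular dining table. The top is 1191×850×39 mm with its upper surface at z = 755 mm. It stands on four round legs of 56 mm diameter, each leg's bounding box inset 43 mm from the nearest pair of top edges, running from the floor to the underside of the top.

B is a chair: 460×447 mm seat, 25 mm thick, top at z = 452 mm, on four 33 mm square corner legs flush with the seat edges. A 31 mm thick backrest slab spans the full seat width, extending 375 mm above the seat top, its back face flush with the seat's +y edge.

C is a fence section. Two 92×92 mm posts, 1640 mm tall, stand on the floor with a clear span of 1769 mm between their inner faces. Two horizontal rails of 92×74 mm section span the gap between the posts with their undersides at z = 285 mm and z = 1431 mm, flush with the posts' −y face. 11 pickets, each 79 mm wide, 19 mm thick and 1495 mm tall, are fixed to the +y face of the rails with their bottoms at z = 51 mm, evenly spaced across the span with equal gaps (rounded down to the nearest mm) at the −x end and between each pair — any rounding remainder accumulates at the +x end.

The chair is on top of the table. The fence section is on the floor beside the table on its −y side.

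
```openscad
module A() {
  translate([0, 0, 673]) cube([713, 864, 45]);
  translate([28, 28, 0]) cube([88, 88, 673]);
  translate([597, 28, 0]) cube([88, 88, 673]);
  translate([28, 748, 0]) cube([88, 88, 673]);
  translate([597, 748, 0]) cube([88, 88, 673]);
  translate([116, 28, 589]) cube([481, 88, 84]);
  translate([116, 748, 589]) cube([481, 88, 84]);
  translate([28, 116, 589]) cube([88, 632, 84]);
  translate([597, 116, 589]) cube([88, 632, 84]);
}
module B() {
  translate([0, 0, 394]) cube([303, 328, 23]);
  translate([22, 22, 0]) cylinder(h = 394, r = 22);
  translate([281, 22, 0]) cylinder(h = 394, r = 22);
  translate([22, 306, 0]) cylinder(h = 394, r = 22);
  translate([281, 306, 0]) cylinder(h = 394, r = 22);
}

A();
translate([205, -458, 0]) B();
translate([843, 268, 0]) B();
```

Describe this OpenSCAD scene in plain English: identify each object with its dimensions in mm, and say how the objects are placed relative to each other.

A is a table with a 713×864 mm rectangular top, 45 mm thick, top surface at z = 718 mm, supported by four 88×88 mm square legs, each inset 28 mm from the nearest pair of top edges, running from the floor. Four apron rails, 88 mm thick and 84 mm tall, run between adjacent legs with their top edges flush with the underside of the top and their outer faces flush with the legs' outer faces.

B is a four-legged stool. The seat is a 303×328×23 mm slab whose top surface is at z = 417 mm; four round legs, each 44 mm in diameter, run from the floor (z = 0) to the underside of the seat, each leg's axis is inset half a diameter from the nearest pair of seat edges (so the leg's bounding box is flush with the corner).

Two stools sit around the table at the −y, +x sides.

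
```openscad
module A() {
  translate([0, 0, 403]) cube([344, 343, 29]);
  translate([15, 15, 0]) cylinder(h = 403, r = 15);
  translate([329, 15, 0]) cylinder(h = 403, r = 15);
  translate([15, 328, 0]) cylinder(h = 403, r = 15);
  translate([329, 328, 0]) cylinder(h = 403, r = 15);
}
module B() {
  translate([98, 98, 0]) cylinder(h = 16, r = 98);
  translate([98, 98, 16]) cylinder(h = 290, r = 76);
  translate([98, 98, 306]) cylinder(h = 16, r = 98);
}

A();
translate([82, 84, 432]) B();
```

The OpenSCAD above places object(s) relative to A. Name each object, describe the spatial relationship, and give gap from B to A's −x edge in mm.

A is a stool. B is a spool. The spool is on top of the stool. The gap from the spool to the stool's −x edge is 82 mm.

The spool's min-x is at 82; the stool's min-x is 0; gap = 82 mm.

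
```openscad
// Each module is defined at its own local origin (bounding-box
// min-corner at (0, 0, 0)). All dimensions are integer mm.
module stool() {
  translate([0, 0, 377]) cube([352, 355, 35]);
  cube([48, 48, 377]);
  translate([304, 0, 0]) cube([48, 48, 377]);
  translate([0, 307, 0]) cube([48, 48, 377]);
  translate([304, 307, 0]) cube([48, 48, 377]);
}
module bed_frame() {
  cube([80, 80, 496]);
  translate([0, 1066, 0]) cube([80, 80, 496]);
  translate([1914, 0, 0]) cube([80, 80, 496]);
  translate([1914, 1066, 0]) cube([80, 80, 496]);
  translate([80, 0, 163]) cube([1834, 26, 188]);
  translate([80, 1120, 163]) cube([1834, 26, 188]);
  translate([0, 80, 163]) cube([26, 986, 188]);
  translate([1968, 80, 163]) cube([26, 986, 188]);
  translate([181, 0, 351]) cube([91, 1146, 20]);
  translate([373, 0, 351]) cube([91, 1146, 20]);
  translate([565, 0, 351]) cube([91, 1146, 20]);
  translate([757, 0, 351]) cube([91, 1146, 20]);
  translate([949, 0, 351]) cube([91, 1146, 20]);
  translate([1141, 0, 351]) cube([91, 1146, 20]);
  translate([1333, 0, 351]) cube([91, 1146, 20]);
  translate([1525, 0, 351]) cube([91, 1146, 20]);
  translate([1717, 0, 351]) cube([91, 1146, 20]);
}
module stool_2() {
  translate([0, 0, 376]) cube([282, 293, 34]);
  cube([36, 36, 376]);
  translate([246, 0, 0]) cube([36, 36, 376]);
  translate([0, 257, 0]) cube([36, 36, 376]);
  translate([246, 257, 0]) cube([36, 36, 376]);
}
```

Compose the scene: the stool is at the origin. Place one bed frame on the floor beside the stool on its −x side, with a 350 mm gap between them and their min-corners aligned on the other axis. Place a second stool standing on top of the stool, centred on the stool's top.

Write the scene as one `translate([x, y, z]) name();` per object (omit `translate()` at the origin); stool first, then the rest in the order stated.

stool();
translate([-2344, 0, 0]) bed_frame();
translate([35, 31, 412]) stool_2();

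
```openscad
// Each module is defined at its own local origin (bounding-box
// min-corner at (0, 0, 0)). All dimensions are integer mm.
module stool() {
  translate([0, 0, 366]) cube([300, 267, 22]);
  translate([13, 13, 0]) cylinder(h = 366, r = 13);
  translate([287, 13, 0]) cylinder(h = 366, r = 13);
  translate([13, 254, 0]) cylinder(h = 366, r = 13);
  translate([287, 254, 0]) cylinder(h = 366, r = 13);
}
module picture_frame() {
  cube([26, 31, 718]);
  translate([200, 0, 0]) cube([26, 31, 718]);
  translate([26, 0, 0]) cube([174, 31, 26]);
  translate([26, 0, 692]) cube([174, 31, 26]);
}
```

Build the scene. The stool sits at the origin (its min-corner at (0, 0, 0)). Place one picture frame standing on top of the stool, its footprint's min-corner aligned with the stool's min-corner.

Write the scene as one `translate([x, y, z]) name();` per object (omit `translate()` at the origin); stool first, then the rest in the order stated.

stool();
translate([0, 0, 388]) picture_frame();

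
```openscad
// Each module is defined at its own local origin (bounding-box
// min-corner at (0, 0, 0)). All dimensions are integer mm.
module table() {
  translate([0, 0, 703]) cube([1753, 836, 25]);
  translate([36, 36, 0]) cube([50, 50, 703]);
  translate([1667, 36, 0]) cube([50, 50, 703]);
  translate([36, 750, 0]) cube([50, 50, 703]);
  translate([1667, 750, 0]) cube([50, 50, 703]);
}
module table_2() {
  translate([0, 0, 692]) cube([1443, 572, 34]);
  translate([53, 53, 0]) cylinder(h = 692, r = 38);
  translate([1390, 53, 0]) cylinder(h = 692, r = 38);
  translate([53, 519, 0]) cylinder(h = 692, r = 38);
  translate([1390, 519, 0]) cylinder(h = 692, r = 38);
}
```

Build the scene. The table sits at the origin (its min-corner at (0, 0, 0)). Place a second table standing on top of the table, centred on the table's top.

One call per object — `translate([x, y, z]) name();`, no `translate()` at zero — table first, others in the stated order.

table();
translate([155, 132, 728]) table_2();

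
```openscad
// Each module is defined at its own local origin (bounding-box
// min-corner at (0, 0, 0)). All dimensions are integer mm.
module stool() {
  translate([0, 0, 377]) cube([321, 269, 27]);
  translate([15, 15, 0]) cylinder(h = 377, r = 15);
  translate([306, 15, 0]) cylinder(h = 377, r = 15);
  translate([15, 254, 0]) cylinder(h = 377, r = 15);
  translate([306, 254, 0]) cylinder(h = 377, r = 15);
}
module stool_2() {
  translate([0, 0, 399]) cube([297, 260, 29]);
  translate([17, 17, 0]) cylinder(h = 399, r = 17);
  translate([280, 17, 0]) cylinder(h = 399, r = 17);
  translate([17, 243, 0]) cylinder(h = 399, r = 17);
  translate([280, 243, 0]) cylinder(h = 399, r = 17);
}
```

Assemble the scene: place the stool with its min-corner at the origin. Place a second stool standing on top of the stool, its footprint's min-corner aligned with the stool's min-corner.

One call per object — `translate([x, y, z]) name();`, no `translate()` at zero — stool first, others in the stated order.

stool();
translate([0, 0, 404]) stool_2();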